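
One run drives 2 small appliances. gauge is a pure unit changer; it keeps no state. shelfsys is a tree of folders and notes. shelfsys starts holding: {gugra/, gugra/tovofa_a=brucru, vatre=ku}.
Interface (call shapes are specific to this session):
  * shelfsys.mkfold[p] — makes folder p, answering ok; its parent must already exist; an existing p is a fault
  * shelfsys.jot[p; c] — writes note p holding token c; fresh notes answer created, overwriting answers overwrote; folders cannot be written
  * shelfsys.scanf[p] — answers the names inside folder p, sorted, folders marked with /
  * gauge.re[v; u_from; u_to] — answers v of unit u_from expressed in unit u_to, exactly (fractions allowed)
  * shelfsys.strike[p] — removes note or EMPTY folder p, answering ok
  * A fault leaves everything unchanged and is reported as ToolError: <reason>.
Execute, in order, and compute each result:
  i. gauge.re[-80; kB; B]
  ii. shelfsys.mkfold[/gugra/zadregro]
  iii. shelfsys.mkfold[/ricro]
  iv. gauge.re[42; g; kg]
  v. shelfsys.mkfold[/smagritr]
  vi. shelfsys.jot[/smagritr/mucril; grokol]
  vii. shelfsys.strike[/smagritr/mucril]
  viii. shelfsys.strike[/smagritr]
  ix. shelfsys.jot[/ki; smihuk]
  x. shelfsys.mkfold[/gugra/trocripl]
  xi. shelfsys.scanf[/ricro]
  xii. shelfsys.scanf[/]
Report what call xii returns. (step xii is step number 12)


Answer: [gugra/, ki, ricro/, vatre]

Derivation:
> gauge.re v=-80 u_from=kB u_to=B
:: -80000
> shelfsys.mkfold p=/gugra/zadregro
:: ok
> shelfsys.mkfold p=/ricro
:: ok
> gauge.re v=42 u_from=g u_to=kg
:: 21/500
> shelfsys.mkfold p=/smagritr
:: ok
> shelfsys.jot p=/smagritr/mucril c=grokol
:: created
> shelfsys.strike p=/smagritr/mucril
:: ok
> shelfsys.strike p=/smagritr
:: ok
> shelfsys.jot p=/ki c=smihuk
:: created
> shelfsys.mkfold p=/gugra/trocripl
:: ok
> shelfsys.scanf p=/ricro
:: []
> shelfsys.scanf p=/
:: [gugra/, ki, ricro/, vatre]


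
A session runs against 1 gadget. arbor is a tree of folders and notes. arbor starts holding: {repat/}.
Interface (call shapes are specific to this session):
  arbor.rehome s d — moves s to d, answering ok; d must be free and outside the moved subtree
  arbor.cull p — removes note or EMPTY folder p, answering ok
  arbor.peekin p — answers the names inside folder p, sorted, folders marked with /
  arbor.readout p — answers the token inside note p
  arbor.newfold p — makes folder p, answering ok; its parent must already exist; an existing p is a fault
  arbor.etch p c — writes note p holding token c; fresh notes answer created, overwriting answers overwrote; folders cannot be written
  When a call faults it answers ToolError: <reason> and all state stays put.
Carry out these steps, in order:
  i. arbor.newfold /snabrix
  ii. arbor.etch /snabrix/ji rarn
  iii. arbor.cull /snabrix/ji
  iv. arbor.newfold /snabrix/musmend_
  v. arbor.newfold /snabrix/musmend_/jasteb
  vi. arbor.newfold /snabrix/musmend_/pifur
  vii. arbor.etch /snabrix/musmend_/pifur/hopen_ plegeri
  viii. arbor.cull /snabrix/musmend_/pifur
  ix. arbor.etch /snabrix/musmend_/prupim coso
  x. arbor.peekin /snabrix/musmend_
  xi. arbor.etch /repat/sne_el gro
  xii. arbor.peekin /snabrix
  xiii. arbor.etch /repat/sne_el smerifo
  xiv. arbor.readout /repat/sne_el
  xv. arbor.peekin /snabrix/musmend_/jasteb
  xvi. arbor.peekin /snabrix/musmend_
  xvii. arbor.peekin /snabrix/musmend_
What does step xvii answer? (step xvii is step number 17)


==> arbor.newfold(/snabrix)
<== ok
==> arbor.etch(/snabrix/ji, rarn)
<== created
==> arbor.cull(/snabrix/ji)
<== ok
==> arbor.newfold(/snabrix/musmend_)
<== ok
==> arbor.newfold(/snabrix/musmend_/jasteb)
<== ok
==> arbor.newfold(/snabrix/musmend_/pifur)
<== ok
==> arbor.etch(/snabrix/musmend_/pifur/hopen_, plegeri)
<== created
==> arbor.cull(/snabrix/musmend_/pifur)
<== ToolError: not empty
==> arbor.etch(/snabrix/musmend_/prupim, coso)
<== created
==> arbor.peekin(/snabrix/musmend_)
<== [jasteb/, pifur/, prupim]
==> arbor.etch(/repat/sne_el, gro)
<== created
==> arbor.peekin(/snabrix)
<== [musmend_/]
==> arbor.etch(/repat/sne_el, smerifo)
<== overwrote
==> arbor.readout(/repat/sne_el)
<== smerifo
==> arbor.peekin(/snabrix/musmend_/jasteb)
<== []
==> arbor.peekin(/snabrix/musmend_)
<== [jasteb/, pifur/, prupim]
==> arbor.peekin(/snabrix/musmend_)
<== [jasteb/, pifur/, prupim]

Answer: [jasteb/, pifur/, prupim]


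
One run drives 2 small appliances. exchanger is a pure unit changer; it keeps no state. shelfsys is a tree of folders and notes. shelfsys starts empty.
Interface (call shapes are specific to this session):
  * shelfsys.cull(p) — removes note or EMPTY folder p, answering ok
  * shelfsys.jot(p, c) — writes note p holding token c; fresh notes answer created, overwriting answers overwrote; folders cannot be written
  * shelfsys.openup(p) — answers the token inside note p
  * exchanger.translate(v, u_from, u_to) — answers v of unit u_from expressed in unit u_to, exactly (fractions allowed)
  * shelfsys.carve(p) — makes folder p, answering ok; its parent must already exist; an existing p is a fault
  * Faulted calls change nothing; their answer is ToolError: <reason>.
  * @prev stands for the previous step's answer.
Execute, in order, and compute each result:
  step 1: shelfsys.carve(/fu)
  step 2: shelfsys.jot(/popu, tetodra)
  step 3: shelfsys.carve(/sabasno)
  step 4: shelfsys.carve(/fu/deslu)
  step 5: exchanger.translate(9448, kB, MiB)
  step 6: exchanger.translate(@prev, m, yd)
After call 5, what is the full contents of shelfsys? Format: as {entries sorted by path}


Answer: {fu/, fu/deslu/, popu=tetodra, sabasno/}

Derivation:
$ carve /fu
  ok
$ jot /popu tetodra
  created
$ carve /sabasno
  ok
$ carve /fu/deslu
  ok
$ translate 9448 kB MiB
  147625/16384
$ translate @prev m yd
  92265625/9363456


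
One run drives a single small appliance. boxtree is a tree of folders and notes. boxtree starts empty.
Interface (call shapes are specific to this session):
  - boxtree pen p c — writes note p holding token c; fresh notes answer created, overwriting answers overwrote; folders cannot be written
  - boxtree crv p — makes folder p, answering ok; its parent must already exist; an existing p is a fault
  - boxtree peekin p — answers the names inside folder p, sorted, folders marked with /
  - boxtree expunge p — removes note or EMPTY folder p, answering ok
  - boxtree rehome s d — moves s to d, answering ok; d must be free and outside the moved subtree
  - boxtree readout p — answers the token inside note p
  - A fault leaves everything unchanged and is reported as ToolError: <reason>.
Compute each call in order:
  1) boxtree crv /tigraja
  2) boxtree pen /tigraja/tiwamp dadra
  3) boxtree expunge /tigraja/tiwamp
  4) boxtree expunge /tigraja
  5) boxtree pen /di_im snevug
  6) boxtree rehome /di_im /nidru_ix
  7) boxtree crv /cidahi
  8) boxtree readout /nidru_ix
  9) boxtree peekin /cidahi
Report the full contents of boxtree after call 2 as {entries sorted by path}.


Answer: {tigraja/, tigraja/tiwamp=dadra}

Derivation:
-- 1. boxtree crv(p=/tigraja) ~> ok
-- 2. boxtree pen(p=/tigraja/tiwamp, c=dadra) ~> created
-- 3. boxtree expunge(p=/tigraja/tiwamp) ~> ok
-- 4. boxtree expunge(p=/tigraja) ~> ok
-- 5. boxtree pen(p=/di_im, c=snevug) ~> created
-- 6. boxtree rehome(s=/di_im, d=/nidru_ix) ~> ok
-- 7. boxtree crv(p=/cidahi) ~> ok
-- 8. boxtree readout(p=/nidru_ix) ~> snevug
-- 9. boxtree peekin(p=/cidahi) ~> []


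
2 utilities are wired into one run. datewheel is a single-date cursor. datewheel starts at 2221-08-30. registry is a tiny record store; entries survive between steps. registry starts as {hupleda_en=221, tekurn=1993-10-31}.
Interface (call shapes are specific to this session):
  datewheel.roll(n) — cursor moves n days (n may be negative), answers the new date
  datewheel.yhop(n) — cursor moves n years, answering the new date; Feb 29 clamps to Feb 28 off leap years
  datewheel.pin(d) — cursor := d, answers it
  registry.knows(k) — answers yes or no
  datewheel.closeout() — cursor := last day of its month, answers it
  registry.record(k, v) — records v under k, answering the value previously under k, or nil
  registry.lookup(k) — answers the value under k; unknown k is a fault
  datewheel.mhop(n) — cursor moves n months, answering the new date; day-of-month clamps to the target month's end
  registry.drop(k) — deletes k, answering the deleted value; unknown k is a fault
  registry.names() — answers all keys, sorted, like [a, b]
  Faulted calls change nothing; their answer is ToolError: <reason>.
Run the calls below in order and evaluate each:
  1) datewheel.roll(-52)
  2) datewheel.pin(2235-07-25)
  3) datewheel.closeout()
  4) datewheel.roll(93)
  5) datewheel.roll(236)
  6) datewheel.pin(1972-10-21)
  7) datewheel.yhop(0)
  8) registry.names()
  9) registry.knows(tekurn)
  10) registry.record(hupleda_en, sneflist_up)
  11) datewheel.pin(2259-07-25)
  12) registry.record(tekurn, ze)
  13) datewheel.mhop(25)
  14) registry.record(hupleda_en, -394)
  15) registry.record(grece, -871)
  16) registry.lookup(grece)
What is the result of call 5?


Answer: 2236-06-24

Derivation:
I invoke datewheel.roll using n→-52, and get 2221-07-09.
Invoking datewheel.pin using d→2235-07-25, yielding 2235-07-25.
I run datewheel.closeout, and get 2235-07-31.
Invoking datewheel.roll using n→93, → 2235-11-01.
I run datewheel.roll using n→236, and observe 2236-06-24.
Calling datewheel.pin using d→1972-10-21, and observe 1972-10-21.
I run datewheel.yhop using n→0, giving 1972-10-21.
Next I call registry.names(), → [hupleda_en, tekurn].
Using registry.knows using k→tekurn, → yes.
Now I run registry.record using k→hupleda_en, v→sneflist_up, yielding 221.
I run datewheel.pin using d→2259-07-25, — result: 2259-07-25.
Invoking registry.record using k→tekurn, v→ze, which returns 1993-10-31.
I invoke datewheel.mhop using n→25, and see 2261-08-25.
I use registry.record using k→hupleda_en, v→-394, which returns sneflist_up.
Invoking registry.record using k→grece, v→-871, — result: nil.
I run registry.lookup using k→grece, and see -871.


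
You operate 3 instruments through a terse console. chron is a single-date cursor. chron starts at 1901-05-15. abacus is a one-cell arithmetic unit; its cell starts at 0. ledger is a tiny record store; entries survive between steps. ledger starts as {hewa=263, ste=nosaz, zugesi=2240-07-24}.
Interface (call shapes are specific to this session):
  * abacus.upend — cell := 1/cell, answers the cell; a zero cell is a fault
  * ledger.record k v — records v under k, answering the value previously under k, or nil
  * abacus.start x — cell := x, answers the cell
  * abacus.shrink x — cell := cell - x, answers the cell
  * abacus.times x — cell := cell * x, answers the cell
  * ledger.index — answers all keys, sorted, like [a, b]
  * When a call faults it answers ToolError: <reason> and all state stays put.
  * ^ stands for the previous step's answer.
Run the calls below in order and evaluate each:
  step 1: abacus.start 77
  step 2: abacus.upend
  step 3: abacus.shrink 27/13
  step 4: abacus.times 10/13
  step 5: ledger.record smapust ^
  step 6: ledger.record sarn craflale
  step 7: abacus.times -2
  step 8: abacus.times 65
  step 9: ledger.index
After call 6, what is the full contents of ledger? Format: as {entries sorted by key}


~$ start 77
  77
~$ upend
  1/77
~$ shrink 27/13
  -2066/1001
~$ times 10/13
  -20660/13013
~$ record smapust ^
  nil
~$ record sarn craflale
  nil
~$ times -2
  41320/13013
~$ times 65
  206600/1001
~$ index
  [hewa, sarn, smapust, ste, zugesi]

Answer: {hewa=263, sarn=craflale, smapust=-20660/13013, ste=nosaz, zugesi=2240-07-24}


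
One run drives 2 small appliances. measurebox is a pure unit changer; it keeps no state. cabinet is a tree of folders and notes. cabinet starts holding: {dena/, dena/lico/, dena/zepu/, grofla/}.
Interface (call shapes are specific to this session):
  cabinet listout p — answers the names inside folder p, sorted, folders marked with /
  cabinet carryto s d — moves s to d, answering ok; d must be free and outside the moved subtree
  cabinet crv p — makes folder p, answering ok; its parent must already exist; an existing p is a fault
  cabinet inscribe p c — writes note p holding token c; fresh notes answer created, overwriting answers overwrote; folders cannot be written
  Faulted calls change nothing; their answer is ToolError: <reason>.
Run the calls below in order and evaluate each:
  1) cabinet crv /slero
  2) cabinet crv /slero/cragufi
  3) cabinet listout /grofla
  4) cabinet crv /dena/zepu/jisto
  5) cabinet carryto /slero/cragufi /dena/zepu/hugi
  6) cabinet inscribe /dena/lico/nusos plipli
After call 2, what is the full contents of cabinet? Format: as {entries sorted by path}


-> cabinet crv(p: /slero)
<- ok
-> cabinet crv(p: /slero/cragufi)
<- ok
-> cabinet listout(p: /grofla)
<- []
-> cabinet crv(p: /dena/zepu/jisto)
<- ok
-> cabinet carryto(s: /slero/cragufi, d: /dena/zepu/hugi)
<- ok
-> cabinet inscribe(p: /dena/lico/nusos, c: plipli)
<- created

Answer: {dena/, dena/lico/, dena/zepu/, grofla/, slero/, slero/cragufi/}


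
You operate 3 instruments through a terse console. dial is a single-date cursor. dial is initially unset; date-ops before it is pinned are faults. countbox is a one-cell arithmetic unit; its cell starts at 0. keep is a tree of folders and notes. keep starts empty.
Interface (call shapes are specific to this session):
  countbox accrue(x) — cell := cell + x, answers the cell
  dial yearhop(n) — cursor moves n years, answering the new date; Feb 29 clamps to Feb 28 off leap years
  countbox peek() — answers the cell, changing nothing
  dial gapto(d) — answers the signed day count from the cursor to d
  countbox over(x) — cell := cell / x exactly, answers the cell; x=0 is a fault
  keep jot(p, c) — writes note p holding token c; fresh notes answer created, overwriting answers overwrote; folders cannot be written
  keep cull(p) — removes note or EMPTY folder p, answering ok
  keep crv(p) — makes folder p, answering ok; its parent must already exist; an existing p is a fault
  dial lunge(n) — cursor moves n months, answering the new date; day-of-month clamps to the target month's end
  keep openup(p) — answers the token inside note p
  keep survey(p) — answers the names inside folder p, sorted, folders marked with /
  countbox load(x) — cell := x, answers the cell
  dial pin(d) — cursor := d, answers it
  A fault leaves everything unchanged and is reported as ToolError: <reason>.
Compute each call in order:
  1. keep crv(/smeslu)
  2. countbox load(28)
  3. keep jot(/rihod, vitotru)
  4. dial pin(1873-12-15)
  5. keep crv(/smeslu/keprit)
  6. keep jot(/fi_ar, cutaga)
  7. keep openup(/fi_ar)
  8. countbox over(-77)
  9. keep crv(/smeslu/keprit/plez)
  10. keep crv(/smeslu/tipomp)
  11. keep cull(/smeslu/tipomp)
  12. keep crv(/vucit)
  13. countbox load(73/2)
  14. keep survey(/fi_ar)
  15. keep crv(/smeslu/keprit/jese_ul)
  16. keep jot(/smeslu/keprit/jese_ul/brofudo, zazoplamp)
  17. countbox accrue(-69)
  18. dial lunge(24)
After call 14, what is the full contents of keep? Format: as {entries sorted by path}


> keep crv p→/smeslu
= ok
> countbox load x→28
= 28
> keep jot p→/rihod c→vitotru
= created
> dial pin d→1873-12-15
= 1873-12-15
> keep crv p→/smeslu/keprit
= ok
> keep jot p→/fi_ar c→cutaga
= created
> keep openup p→/fi_ar
= cutaga
> countbox over x→-77
= -4/11
> keep crv p→/smeslu/keprit/plez
= ok
> keep crv p→/smeslu/tipomp
= ok
> keep cull p→/smeslu/tipomp
= ok
> keep crv p→/vucit
= ok
> countbox load x→73/2
= 73/2
> keep survey p→/fi_ar
= ToolError: not a directory
> keep crv p→/smeslu/keprit/jese_ul
= ok
> keep jot p→/smeslu/keprit/jese_ul/brofudo c→zazoplamp
= created
> countbox accrue x→-69
= -65/2
> dial lunge n→24
= 1875-12-15

Answer: {fi_ar=cutaga, rihod=vitotru, smeslu/, smeslu/keprit/, smeslu/keprit/plez/, vucit/}


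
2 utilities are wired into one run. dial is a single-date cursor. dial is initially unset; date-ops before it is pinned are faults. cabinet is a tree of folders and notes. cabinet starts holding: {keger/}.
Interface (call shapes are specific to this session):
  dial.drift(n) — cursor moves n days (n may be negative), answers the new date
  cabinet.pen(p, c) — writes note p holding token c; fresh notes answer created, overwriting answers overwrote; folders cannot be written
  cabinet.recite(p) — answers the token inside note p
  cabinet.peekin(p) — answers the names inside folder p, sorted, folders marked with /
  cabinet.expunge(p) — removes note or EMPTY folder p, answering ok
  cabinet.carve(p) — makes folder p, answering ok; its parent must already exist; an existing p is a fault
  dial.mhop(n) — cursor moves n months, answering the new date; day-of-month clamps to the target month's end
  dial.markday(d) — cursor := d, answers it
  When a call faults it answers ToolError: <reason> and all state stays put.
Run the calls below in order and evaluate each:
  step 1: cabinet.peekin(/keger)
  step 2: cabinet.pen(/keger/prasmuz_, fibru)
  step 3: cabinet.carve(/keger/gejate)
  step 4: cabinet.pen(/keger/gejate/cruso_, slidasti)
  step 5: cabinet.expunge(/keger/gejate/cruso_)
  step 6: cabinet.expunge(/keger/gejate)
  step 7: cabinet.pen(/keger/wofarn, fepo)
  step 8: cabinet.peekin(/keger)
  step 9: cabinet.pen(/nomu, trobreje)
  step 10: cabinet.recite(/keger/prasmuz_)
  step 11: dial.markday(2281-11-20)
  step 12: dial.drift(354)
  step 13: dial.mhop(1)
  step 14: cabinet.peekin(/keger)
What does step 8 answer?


Answer: [prasmuz_, wofarn]

Derivation:
;; 1. cabinet.peekin(p→/keger) => []
;; 2. cabinet.pen(p→/keger/prasmuz_, c→fibru) => created
;; 3. cabinet.carve(p→/keger/gejate) => ok
;; 4. cabinet.pen(p→/keger/gejate/cruso_, c→slidasti) => created
;; 5. cabinet.expunge(p→/keger/gejate/cruso_) => ok
;; 6. cabinet.expunge(p→/keger/gejate) => ok
;; 7. cabinet.pen(p→/keger/wofarn, c→fepo) => created
;; 8. cabinet.peekin(p→/keger) => [prasmuz_, wofarn]
;; 9. cabinet.pen(p→/nomu, c→trobreje) => created
;; 10. cabinet.recite(p→/keger/prasmuz_) => fibru
;; 11. dial.markday(d→2281-11-20) => 2281-11-20
;; 12. dial.drift(n→354) => 2282-11-09
;; 13. dial.mhop(n→1) => 2282-12-09
;; 14. cabinet.peekin(p→/keger) => [prasmuz_, wofarn]


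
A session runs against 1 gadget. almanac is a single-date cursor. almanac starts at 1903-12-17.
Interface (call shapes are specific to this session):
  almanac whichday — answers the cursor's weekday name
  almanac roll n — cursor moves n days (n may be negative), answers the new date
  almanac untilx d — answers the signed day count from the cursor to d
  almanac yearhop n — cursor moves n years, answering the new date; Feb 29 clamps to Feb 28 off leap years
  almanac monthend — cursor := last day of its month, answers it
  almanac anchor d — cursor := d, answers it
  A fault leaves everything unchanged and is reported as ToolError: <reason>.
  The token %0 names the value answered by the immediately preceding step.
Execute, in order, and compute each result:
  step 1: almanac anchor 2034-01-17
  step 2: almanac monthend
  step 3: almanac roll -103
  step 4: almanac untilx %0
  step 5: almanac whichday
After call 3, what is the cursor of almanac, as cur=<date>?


Answer: cur=2033-10-20

Derivation:
I run almanac anchor on d→2034-01-17, and observe 2034-01-17.
I run almanac monthend(), — result: 2034-01-31.
Now I run almanac roll on n→-103, → 2033-10-20.
Now I run almanac untilx on d→%0, which returns 0.
Now I run almanac whichday(), yielding Thursday.


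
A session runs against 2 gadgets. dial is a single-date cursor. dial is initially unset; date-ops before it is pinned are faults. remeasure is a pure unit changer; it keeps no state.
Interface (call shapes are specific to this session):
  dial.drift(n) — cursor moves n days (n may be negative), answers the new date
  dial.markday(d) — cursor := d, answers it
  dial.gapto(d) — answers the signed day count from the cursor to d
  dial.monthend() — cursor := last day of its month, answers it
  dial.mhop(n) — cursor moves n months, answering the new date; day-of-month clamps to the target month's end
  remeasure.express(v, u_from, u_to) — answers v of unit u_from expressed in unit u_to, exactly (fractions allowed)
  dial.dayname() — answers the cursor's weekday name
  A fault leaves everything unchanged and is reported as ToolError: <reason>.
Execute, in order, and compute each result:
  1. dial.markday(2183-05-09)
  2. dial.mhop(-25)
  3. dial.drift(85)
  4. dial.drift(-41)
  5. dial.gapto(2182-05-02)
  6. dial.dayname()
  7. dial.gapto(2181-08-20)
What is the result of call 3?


I try dial.markday using 2183-05-09, — result: 2183-05-09.
I call dial.mhop using -25, giving 2181-04-09.
I try dial.drift using 85, yielding 2181-07-03.
I invoke dial.drift using -41, giving 2181-05-23.
Next I call dial.gapto using 2182-05-02, which returns 344.
Calling dial.dayname, yielding Wednesday.
I run dial.gapto using 2181-08-20, and observe 89.

Answer: 2181-07-03


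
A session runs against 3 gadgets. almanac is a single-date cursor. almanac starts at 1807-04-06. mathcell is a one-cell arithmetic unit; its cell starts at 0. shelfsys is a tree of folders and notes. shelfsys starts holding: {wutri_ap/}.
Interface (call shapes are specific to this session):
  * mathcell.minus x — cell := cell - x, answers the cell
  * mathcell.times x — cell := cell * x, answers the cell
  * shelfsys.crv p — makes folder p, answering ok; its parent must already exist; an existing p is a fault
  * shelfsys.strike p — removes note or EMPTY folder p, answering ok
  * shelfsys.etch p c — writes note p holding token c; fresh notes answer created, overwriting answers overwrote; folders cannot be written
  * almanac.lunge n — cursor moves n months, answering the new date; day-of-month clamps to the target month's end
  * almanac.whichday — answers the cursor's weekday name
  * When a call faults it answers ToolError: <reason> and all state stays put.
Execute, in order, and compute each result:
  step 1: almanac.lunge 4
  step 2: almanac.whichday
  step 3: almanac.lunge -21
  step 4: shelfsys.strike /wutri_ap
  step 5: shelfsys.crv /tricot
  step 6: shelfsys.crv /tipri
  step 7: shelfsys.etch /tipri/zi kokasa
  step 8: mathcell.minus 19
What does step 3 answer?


Act: almanac.lunge[n=4]
Obs: 1807-08-06
Act: almanac.whichday[]
Obs: Thursday
Act: almanac.lunge[n=-21]
Obs: 1805-11-06
Act: shelfsys.strike[p=/wutri_ap]
Obs: ok
Act: shelfsys.crv[p=/tricot]
Obs: ok
Act: shelfsys.crv[p=/tipri]
Obs: ok
Act: shelfsys.etch[p=/tipri/zi; c=kokasa]
Obs: created
Act: mathcell.minus[x=19]
Obs: -19

Answer: 1805-11-06


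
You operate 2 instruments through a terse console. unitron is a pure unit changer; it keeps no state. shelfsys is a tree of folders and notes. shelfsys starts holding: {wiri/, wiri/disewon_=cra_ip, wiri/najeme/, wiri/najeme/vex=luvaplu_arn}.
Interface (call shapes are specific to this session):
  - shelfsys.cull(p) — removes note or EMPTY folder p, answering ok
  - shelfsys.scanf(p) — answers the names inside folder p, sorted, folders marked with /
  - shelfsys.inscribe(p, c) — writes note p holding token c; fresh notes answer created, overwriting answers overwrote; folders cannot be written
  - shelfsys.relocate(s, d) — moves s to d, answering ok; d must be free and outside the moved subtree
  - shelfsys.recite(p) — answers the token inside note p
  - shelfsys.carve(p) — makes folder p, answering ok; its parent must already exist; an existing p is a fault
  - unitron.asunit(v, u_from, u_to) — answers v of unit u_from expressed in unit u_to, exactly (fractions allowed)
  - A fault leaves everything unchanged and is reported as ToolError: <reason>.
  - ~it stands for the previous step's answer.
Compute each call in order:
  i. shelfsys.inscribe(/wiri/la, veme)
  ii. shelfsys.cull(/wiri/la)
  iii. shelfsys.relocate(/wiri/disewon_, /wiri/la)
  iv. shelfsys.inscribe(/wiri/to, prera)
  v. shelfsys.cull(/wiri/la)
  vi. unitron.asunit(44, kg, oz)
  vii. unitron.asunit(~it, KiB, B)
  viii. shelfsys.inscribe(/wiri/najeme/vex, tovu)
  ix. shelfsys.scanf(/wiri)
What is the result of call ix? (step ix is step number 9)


Answer: [najeme/, to]

Derivation:
·→ shelfsys.inscribe(p='/wiri/la', c='veme')
·← created
·→ shelfsys.cull(p='/wiri/la')
·← ok
·→ shelfsys.relocate(s='/wiri/disewon_', d='/wiri/la')
·← ok
·→ shelfsys.inscribe(p='/wiri/to', c='prera')
·← created
·→ shelfsys.cull(p='/wiri/la')
·← ok
·→ unitron.asunit(v='44', u_from='kg', u_to='oz')
·← 6400000000/4123567
·→ unitron.asunit(v='~it', u_from='KiB', u_to='B')
·← 6553600000000/4123567
·→ shelfsys.inscribe(p='/wiri/najeme/vex', c='tovu')
·← overwrote
·→ shelfsys.scanf(p='/wiri')
·← [najeme/, to]


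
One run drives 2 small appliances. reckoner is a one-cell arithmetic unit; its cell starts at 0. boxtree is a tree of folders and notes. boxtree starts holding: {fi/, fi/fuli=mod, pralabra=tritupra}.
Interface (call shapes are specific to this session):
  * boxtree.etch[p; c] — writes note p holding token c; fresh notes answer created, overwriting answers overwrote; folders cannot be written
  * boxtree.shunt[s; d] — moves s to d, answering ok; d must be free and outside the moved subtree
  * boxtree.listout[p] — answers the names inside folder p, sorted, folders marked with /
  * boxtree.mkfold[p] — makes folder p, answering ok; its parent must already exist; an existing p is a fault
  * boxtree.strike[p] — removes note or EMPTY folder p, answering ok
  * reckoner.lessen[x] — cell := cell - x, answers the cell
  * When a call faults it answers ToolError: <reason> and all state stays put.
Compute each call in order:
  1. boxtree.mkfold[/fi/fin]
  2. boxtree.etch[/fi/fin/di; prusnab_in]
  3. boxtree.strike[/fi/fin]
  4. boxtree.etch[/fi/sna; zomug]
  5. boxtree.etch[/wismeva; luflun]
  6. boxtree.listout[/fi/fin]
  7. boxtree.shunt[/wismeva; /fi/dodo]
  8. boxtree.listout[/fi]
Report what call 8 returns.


Answer: [dodo, fin/, fuli, sna]

Derivation:
→ boxtree.mkfold(/fi/fin)
← ok
→ boxtree.etch(/fi/fin/di, prusnab_in)
← created
→ boxtree.strike(/fi/fin)
← ToolError: not empty
→ boxtree.etch(/fi/sna, zomug)
← created
→ boxtree.etch(/wismeva, luflun)
← created
→ boxtree.listout(/fi/fin)
← [di]
→ boxtree.shunt(/wismeva, /fi/dodo)
← ok
→ boxtree.listout(/fi)
← [dodo, fin/, fuli, sna]


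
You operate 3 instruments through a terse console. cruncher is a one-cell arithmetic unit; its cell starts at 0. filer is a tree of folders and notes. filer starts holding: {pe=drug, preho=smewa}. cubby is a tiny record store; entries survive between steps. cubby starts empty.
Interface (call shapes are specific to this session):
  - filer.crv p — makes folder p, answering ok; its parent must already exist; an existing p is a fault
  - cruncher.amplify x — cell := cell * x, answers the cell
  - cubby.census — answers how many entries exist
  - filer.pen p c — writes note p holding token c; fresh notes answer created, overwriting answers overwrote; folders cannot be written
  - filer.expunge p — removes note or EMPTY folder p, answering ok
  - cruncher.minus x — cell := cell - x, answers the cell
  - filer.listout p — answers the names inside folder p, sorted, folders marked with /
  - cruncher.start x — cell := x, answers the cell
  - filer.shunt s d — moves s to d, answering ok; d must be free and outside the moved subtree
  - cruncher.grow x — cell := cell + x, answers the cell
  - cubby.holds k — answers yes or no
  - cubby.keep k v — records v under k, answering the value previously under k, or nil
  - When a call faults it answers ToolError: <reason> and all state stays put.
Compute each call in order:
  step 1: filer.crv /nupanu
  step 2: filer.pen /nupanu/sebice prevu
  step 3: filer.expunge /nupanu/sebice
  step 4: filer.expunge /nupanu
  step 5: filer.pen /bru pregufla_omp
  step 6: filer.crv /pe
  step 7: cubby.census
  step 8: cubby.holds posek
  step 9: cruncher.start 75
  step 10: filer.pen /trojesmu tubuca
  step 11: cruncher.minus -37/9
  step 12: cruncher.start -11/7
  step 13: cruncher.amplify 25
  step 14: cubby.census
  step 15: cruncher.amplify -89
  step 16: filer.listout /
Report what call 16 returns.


Answer: [bru, pe, preho, trojesmu]

Derivation:
I call crv on p: /nupanu, and observe ok.
Then pen on p: /nupanu/sebice, c: prevu, and observe created.
I call expunge on p: /nupanu/sebice, and get ok.
I call expunge on p: /nupanu, which returns ok.
Next I call pen on p: /bru, c: pregufla_omp, yielding created.
Next I call crv on p: /pe, yielding ToolError: exists.
I try census(), and get 0.
Invoking holds on k: posek, and see no.
Invoking start on x: 75, → 75.
I invoke pen on p: /trojesmu, c: tubuca, and get created.
Calling minus on x: -37/9, yielding 712/9.
Calling start on x: -11/7, yielding -11/7.
I invoke amplify on x: 25, — result: -275/7.
I run census(), giving 0.
Next I call amplify on x: -89: 24475/7.
Invoking listout on p: /, giving [bru, pe, preho, trojesmu].


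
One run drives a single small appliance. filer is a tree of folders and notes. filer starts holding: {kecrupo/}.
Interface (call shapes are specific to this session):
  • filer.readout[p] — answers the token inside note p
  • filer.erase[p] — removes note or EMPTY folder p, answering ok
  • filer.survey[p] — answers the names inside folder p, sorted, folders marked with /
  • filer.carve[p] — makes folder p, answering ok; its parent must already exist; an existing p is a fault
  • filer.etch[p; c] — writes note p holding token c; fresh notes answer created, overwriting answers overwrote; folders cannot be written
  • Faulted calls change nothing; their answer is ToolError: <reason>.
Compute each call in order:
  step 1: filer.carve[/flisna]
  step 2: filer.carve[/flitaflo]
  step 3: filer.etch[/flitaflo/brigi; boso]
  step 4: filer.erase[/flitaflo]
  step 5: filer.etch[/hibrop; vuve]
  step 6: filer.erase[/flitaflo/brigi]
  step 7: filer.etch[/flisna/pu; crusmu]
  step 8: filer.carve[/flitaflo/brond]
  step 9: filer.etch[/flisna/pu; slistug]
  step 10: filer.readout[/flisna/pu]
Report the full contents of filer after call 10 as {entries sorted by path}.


Answer: {flisna/, flisna/pu=slistug, flitaflo/, flitaflo/brond/, hibrop=vuve, kecrupo/}

Derivation:
Do: filer.carve[/flisna]
See: ok
Do: filer.carve[/flitaflo]
See: ok
Do: filer.etch[/flitaflo/brigi; boso]
See: created
Do: filer.erase[/flitaflo]
See: ToolError: not empty
Do: filer.etch[/hibrop; vuve]
See: created
Do: filer.erase[/flitaflo/brigi]
See: ok
Do: filer.etch[/flisna/pu; crusmu]
See: created
Do: filer.carve[/flitaflo/brond]
See: ok
Do: filer.etch[/flisna/pu; slistug]
See: overwrote
Do: filer.readout[/flisna/pu]
See: slistug


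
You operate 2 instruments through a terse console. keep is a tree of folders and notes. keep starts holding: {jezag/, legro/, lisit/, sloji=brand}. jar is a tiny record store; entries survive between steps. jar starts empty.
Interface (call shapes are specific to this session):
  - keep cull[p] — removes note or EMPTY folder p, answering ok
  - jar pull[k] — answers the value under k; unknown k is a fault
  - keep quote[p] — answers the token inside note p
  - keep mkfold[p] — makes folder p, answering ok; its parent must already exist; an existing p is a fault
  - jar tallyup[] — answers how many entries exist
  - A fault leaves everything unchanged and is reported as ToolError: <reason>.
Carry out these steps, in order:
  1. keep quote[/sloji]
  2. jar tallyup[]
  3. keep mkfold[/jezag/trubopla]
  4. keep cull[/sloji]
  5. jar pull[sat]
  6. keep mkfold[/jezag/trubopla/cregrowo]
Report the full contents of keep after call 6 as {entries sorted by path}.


Answer: {jezag/, jezag/trubopla/, jezag/trubopla/cregrowo/, legro/, lisit/}

Derivation:
Act: keep quote[/sloji]
Obs: brand
Act: jar tallyup[]
Obs: 0
Act: keep mkfold[/jezag/trubopla]
Obs: ok
Act: keep cull[/sloji]
Obs: ok
Act: jar pull[sat]
Obs: ToolError: no such key sat
Act: keep mkfold[/jezag/trubopla/cregrowo]
Obs: ok


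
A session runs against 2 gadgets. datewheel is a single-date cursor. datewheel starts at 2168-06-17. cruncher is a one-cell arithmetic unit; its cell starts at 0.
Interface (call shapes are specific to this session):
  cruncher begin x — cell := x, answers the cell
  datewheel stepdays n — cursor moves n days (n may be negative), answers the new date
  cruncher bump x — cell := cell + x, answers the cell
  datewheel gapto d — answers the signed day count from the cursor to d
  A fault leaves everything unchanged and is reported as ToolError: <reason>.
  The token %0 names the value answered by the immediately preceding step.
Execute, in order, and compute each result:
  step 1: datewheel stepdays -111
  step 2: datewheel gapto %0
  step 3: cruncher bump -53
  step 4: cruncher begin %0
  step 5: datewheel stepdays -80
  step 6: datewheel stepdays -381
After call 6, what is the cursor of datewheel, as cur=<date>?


Answer: cur=2166-11-23

Derivation:
I call datewheel stepdays(n: -111), giving 2168-02-27.
I invoke datewheel gapto(d: %0), and get 0.
I run cruncher bump(x: -53), → -53.
I use cruncher begin(x: %0), and get -53.
Then datewheel stepdays(n: -80), and observe 2167-12-09.
Next I call datewheel stepdays(n: -381), yielding 2166-11-23.


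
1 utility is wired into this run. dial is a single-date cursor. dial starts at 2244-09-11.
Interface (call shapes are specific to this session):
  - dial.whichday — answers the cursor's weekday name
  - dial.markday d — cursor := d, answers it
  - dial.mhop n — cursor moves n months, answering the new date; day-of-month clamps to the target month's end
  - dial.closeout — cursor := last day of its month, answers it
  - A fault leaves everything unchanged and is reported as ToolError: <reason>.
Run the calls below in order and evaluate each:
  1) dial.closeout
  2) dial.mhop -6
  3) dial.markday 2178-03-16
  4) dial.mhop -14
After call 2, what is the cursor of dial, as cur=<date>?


% 1. dial.closeout() == 2244-09-30
% 2. dial.mhop(n→-6) == 2244-03-30
% 3. dial.markday(d→2178-03-16) == 2178-03-16
% 4. dial.mhop(n→-14) == 2177-01-16

Answer: cur=2244-03-30


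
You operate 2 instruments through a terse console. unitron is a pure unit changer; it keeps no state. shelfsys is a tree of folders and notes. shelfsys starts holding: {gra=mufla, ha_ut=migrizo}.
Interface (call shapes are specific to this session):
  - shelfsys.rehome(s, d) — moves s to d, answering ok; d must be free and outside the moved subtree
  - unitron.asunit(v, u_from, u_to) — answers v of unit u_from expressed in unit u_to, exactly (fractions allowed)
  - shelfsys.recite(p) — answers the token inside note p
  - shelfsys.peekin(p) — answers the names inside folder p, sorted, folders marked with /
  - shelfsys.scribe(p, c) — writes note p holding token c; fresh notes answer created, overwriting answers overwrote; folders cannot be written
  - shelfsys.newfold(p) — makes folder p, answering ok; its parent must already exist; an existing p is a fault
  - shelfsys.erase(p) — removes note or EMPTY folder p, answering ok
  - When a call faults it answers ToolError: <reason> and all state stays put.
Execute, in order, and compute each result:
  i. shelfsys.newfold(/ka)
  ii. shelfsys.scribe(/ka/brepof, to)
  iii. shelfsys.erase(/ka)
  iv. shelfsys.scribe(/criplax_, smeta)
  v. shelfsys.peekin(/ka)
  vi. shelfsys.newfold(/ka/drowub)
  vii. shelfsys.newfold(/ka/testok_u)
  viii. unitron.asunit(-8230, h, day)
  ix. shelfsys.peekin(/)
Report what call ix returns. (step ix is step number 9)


Answer: [criplax_, gra, ha_ut, ka/]

Derivation:
>>> shelfsys.newfold p: /ka
[out] ok
>>> shelfsys.scribe p: /ka/brepof c: to
[out] created
>>> shelfsys.erase p: /ka
[out] ToolError: not empty
>>> shelfsys.scribe p: /criplax_ c: smeta
[out] created
>>> shelfsys.peekin p: /ka
[out] [brepof]
>>> shelfsys.newfold p: /ka/drowub
[out] ok
>>> shelfsys.newfold p: /ka/testok_u
[out] ok
>>> unitron.asunit v: -8230 u_from: h u_to: day
[out] -4115/12
>>> shelfsys.peekin p: /
[out] [criplax_, gra, ha_ut, ka/]


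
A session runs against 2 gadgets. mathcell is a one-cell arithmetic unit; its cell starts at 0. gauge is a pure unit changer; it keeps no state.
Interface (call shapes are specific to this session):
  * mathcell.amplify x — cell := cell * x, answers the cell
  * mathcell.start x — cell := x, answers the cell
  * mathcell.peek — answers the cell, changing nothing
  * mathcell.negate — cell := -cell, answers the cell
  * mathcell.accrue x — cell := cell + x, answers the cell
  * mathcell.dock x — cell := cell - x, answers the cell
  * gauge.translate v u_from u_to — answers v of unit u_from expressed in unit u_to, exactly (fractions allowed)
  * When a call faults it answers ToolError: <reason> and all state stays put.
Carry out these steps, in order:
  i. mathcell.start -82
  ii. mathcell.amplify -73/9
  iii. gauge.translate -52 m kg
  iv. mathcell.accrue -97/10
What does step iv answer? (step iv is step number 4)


Answer: 58987/90

Derivation:
Step: start[-82]
Result: -82
Step: amplify[-73/9]
Result: 5986/9
Step: translate[-52; m; kg]
Result: ToolError: incompatible units
Step: accrue[-97/10]
Result: 58987/90


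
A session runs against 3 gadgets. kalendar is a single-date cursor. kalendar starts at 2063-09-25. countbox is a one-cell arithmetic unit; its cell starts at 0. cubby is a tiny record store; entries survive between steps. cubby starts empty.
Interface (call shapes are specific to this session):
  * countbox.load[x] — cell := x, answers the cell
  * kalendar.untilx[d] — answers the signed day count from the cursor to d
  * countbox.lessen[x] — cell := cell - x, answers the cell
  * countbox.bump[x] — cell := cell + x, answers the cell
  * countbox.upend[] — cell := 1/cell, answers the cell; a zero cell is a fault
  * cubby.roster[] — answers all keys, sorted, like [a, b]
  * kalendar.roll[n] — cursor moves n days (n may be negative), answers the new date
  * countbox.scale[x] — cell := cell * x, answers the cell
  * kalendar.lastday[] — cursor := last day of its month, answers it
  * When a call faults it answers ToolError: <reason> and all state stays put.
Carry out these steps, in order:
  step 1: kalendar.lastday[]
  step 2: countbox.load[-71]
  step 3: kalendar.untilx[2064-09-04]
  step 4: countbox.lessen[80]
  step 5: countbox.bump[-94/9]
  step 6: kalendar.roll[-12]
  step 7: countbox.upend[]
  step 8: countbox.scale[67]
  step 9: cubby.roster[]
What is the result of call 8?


Answer: -603/1453

Derivation:
$ kalendar.lastday
= 2063-09-30
$ countbox.load x: -71
= -71
$ kalendar.untilx d: 2064-09-04
= 340
$ countbox.lessen x: 80
= -151
$ countbox.bump x: -94/9
= -1453/9
$ kalendar.roll n: -12
= 2063-09-18
$ countbox.upend
= -9/1453
$ countbox.scale x: 67
= -603/1453
$ cubby.roster
= []


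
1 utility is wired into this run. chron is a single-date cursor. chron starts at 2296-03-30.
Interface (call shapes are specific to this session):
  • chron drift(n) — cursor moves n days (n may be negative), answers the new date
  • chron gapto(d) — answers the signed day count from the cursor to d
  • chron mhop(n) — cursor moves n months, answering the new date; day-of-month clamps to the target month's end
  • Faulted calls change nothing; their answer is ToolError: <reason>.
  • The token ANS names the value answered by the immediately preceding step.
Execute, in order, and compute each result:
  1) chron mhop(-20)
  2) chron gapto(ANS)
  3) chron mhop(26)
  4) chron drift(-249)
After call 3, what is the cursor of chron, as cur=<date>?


Answer: cur=2296-09-30

Derivation:
Step: chron mhop[n→-20]
Result: 2294-07-30
Step: chron gapto[d→ANS]
Result: 0
Step: chron mhop[n→26]
Result: 2296-09-30
Step: chron drift[n→-249]
Result: 2296-01-25


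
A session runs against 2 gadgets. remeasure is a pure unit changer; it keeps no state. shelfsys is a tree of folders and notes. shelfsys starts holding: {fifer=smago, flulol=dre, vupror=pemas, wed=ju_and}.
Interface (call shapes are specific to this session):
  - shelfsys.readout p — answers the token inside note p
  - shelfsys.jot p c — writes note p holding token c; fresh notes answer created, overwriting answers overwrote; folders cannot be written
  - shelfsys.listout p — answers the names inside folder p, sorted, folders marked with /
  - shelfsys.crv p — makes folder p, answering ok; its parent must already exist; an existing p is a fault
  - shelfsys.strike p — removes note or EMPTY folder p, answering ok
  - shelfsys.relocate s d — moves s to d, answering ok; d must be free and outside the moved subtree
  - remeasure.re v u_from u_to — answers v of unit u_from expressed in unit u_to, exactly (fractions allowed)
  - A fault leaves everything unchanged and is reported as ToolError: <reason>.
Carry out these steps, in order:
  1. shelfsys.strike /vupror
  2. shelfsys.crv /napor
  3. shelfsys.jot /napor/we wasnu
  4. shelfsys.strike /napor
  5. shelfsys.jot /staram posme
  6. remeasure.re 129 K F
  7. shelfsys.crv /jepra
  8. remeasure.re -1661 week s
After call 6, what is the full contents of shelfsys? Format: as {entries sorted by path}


Answer: {fifer=smago, flulol=dre, napor/, napor/we=wasnu, staram=posme, wed=ju_and}

Derivation:
> shelfsys.strike p→/vupror
[out] ok
> shelfsys.crv p→/napor
[out] ok
> shelfsys.jot p→/napor/we c→wasnu
[out] created
> shelfsys.strike p→/napor
[out] ToolError: not empty
> shelfsys.jot p→/staram c→posme
[out] created
> remeasure.re v→129 u_from→K u_to→F
[out] -22747/100
> shelfsys.crv p→/jepra
[out] ok
> remeasure.re v→-1661 u_from→week u_to→s
[out] -1004572800
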